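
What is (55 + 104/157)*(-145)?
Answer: -1267155/157 ≈ -8071.0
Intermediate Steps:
(55 + 104/157)*(-145) = (8739/157)*(-145) = -1267155/157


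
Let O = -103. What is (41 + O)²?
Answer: 3844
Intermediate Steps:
(41 + O)² = (41 - 103)² = (-62)² = 3844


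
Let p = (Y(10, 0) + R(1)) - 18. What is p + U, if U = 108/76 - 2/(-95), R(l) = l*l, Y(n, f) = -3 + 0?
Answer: -1763/95 ≈ -18.558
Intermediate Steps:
Y(n, f) = -3
R(l) = l²
p = -20 (p = (-3 + 1²) - 18 = (-3 + 1) - 18 = -2 - 18 = -20)
U = 137/95 (U = 108*(1/76) - 2*(-1/95) = 27/19 + 2/95 = 137/95 ≈ 1.4421)
p + U = -20 + 137/95 = -1763/95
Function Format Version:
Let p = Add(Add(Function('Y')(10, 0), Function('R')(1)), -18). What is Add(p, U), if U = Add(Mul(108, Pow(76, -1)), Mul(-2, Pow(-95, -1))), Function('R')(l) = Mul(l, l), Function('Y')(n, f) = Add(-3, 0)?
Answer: Rational(-1763, 95) ≈ -18.558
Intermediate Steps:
Function('Y')(n, f) = -3
Function('R')(l) = Pow(l, 2)
p = -20 (p = Add(Add(-3, Pow(1, 2)), -18) = Add(Add(-3, 1), -18) = Add(-2, -18) = -20)
U = Rational(137, 95) (U = Add(Mul(108, Rational(1, 76)), Mul(-2, Rational(-1, 95))) = Add(Rational(27, 19), Rational(2, 95)) = Rational(137, 95) ≈ 1.4421)
Add(p, U) = Add(-20, Rational(137, 95)) = Rational(-1763, 95)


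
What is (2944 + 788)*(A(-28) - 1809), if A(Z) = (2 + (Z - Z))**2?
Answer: -6736260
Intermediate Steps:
A(Z) = 4 (A(Z) = (2 + 0)**2 = 2**2 = 4)
(2944 + 788)*(A(-28) - 1809) = (2944 + 788)*(4 - 1809) = 3732*(-1805) = -6736260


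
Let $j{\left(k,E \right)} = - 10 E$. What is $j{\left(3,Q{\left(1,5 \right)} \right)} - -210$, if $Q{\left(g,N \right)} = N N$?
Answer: $-40$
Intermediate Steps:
$Q{\left(g,N \right)} = N^{2}$
$j{\left(3,Q{\left(1,5 \right)} \right)} - -210 = - 10 \cdot 5^{2} - -210 = \left(-10\right) 25 + 210 = -250 + 210 = -40$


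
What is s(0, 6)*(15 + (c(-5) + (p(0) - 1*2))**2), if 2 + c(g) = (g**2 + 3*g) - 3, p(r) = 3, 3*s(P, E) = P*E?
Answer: 0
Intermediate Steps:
s(P, E) = E*P/3 (s(P, E) = (P*E)/3 = (E*P)/3 = E*P/3)
c(g) = -5 + g**2 + 3*g (c(g) = -2 + ((g**2 + 3*g) - 3) = -2 + (-3 + g**2 + 3*g) = -5 + g**2 + 3*g)
s(0, 6)*(15 + (c(-5) + (p(0) - 1*2))**2) = ((1/3)*6*0)*(15 + ((-5 + (-5)**2 + 3*(-5)) + (3 - 1*2))**2) = 0*(15 + ((-5 + 25 - 15) + (3 - 2))**2) = 0*(15 + (5 + 1)**2) = 0*(15 + 6**2) = 0*(15 + 36) = 0*51 = 0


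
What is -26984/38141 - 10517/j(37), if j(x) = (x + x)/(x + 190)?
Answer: -91058256435/2822434 ≈ -32262.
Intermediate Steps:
j(x) = 2*x/(190 + x) (j(x) = (2*x)/(190 + x) = 2*x/(190 + x))
-26984/38141 - 10517/j(37) = -26984/38141 - 10517/(2*37/(190 + 37)) = -26984*1/38141 - 10517/(2*37/227) = -26984/38141 - 10517/(2*37*(1/227)) = -26984/38141 - 10517/74/227 = -26984/38141 - 10517*227/74 = -26984/38141 - 2387359/74 = -91058256435/2822434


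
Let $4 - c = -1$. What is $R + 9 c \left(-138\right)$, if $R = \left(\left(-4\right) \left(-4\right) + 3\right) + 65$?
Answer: $-6126$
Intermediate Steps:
$R = 84$ ($R = \left(16 + 3\right) + 65 = 19 + 65 = 84$)
$c = 5$ ($c = 4 - -1 = 4 + 1 = 5$)
$R + 9 c \left(-138\right) = 84 + 9 \cdot 5 \left(-138\right) = 84 + 45 \left(-138\right) = 84 - 6210 = -6126$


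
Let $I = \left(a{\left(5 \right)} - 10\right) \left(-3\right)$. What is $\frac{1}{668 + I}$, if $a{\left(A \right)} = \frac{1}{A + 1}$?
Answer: $\frac{2}{1395} \approx 0.0014337$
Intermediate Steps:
$a{\left(A \right)} = \frac{1}{1 + A}$
$I = \frac{59}{2}$ ($I = \left(\frac{1}{1 + 5} - 10\right) \left(-3\right) = \left(\frac{1}{6} - 10\right) \left(-3\right) = \left(- \frac{59}{6}\right) \left(-3\right) = \frac{59}{2} \approx 29.5$)
$\frac{1}{668 + I} = \frac{1}{668 + \frac{59}{2}} = \frac{1}{\frac{1395}{2}} = \frac{2}{1395}$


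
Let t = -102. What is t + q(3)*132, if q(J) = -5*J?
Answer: -2082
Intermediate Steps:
t + q(3)*132 = -102 - 5*3*132 = -102 - 15*132 = -102 - 1980 = -2082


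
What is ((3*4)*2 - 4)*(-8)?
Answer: -160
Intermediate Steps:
((3*4)*2 - 4)*(-8) = (12*2 - 4)*(-8) = (24 - 4)*(-8) = 20*(-8) = -160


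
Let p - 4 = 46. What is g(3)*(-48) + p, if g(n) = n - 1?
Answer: -46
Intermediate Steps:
p = 50 (p = 4 + 46 = 50)
g(n) = -1 + n
g(3)*(-48) + p = (-1 + 3)*(-48) + 50 = 2*(-48) + 50 = -96 + 50 = -46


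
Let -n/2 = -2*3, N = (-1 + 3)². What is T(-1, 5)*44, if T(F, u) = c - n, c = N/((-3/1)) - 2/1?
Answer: -2024/3 ≈ -674.67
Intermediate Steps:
N = 4 (N = 2² = 4)
n = 12 (n = -(-4)*3 = -2*(-6) = 12)
c = -10/3 (c = 4/((-3/1)) - 2/1 = 4/((-3*1)) - 2*1 = 4/(-3) - 2 = 4*(-⅓) - 2 = -4/3 - 2 = -10/3 ≈ -3.3333)
T(F, u) = -46/3 (T(F, u) = -10/3 - 1*12 = -10/3 - 12 = -46/3)
T(-1, 5)*44 = -46/3*44 = -2024/3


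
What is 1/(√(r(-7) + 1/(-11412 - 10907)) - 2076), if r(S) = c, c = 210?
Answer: -46334244/96185203555 - √104608907491/96185203555 ≈ -0.00048508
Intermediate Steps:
r(S) = 210
1/(√(r(-7) + 1/(-11412 - 10907)) - 2076) = 1/(√(210 + 1/(-11412 - 10907)) - 2076) = 1/(√(210 + 1/(-22319)) - 2076) = 1/(√(210 - 1/22319) - 2076) = 1/(√(4686989/22319) - 2076) = 1/(√104608907491/22319 - 2076) = 1/(-2076 + √104608907491/22319)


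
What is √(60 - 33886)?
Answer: I*√33826 ≈ 183.92*I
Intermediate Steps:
√(60 - 33886) = √(-33826) = I*√33826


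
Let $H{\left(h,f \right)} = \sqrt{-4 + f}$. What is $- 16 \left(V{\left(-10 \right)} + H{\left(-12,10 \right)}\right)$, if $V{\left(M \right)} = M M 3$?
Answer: $-4800 - 16 \sqrt{6} \approx -4839.2$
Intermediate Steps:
$V{\left(M \right)} = 3 M^{2}$ ($V{\left(M \right)} = M^{2} \cdot 3 = 3 M^{2}$)
$- 16 \left(V{\left(-10 \right)} + H{\left(-12,10 \right)}\right) = - 16 \left(3 \left(-10\right)^{2} + \sqrt{-4 + 10}\right) = - 16 \left(3 \cdot 100 + \sqrt{6}\right) = - 16 \left(300 + \sqrt{6}\right) = -4800 - 16 \sqrt{6}$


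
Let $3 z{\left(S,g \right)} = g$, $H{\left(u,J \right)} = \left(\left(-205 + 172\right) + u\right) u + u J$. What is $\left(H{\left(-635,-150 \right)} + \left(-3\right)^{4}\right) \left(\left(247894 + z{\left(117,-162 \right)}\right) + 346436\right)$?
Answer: $308732919036$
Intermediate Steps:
$H{\left(u,J \right)} = J u + u \left(-33 + u\right)$ ($H{\left(u,J \right)} = \left(-33 + u\right) u + J u = u \left(-33 + u\right) + J u = J u + u \left(-33 + u\right)$)
$z{\left(S,g \right)} = \frac{g}{3}$
$\left(H{\left(-635,-150 \right)} + \left(-3\right)^{4}\right) \left(\left(247894 + z{\left(117,-162 \right)}\right) + 346436\right) = \left(- 635 \left(-33 - 150 - 635\right) + \left(-3\right)^{4}\right) \left(\left(247894 + \frac{1}{3} \left(-162\right)\right) + 346436\right) = \left(\left(-635\right) \left(-818\right) + 81\right) \left(\left(247894 - 54\right) + 346436\right) = \left(519430 + 81\right) \left(247840 + 346436\right) = 519511 \cdot 594276 = 308732919036$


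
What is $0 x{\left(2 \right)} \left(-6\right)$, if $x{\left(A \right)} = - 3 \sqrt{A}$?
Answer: $0$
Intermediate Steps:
$0 x{\left(2 \right)} \left(-6\right) = 0 \left(- 3 \sqrt{2}\right) \left(-6\right) = 0 \left(-6\right) = 0$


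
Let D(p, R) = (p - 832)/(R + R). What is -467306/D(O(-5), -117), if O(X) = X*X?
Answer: -36449868/269 ≈ -1.3550e+5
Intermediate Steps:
O(X) = X²
D(p, R) = (-832 + p)/(2*R) (D(p, R) = (-832 + p)/((2*R)) = (-832 + p)*(1/(2*R)) = (-832 + p)/(2*R))
-467306/D(O(-5), -117) = -467306*(-234/(-832 + (-5)²)) = -467306*(-234/(-832 + 25)) = -467306/((½)*(-1/117)*(-807)) = -467306/269/78 = -467306*78/269 = -36449868/269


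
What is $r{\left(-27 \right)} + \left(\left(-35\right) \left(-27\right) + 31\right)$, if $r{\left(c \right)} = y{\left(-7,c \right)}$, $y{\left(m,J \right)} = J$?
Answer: $949$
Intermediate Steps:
$r{\left(c \right)} = c$
$r{\left(-27 \right)} + \left(\left(-35\right) \left(-27\right) + 31\right) = -27 + \left(\left(-35\right) \left(-27\right) + 31\right) = -27 + \left(945 + 31\right) = -27 + 976 = 949$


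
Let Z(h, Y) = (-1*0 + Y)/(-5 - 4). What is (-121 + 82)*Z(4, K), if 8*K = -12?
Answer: -13/2 ≈ -6.5000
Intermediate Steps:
K = -3/2 (K = (⅛)*(-12) = -3/2 ≈ -1.5000)
Z(h, Y) = -Y/9 (Z(h, Y) = (0 + Y)/(-9) = Y*(-⅑) = -Y/9)
(-121 + 82)*Z(4, K) = (-121 + 82)*(-⅑*(-3/2)) = -39*⅙ = -13/2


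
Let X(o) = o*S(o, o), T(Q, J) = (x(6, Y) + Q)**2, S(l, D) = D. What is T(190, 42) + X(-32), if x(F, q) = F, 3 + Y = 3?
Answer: 39440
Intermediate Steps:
Y = 0 (Y = -3 + 3 = 0)
T(Q, J) = (6 + Q)**2
X(o) = o**2 (X(o) = o*o = o**2)
T(190, 42) + X(-32) = (6 + 190)**2 + (-32)**2 = 196**2 + 1024 = 38416 + 1024 = 39440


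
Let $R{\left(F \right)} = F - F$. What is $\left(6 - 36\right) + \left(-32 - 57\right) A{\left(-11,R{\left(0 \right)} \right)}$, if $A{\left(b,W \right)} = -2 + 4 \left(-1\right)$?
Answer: $504$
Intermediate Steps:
$R{\left(F \right)} = 0$
$A{\left(b,W \right)} = -6$ ($A{\left(b,W \right)} = -2 - 4 = -6$)
$\left(6 - 36\right) + \left(-32 - 57\right) A{\left(-11,R{\left(0 \right)} \right)} = \left(6 - 36\right) + \left(-32 - 57\right) \left(-6\right) = \left(6 - 36\right) - -534 = -30 + 534 = 504$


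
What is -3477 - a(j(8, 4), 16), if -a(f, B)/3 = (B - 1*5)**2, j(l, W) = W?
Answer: -3114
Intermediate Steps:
a(f, B) = -3*(-5 + B)**2 (a(f, B) = -3*(B - 1*5)**2 = -3*(B - 5)**2 = -3*(-5 + B)**2)
-3477 - a(j(8, 4), 16) = -3477 - (-3)*(-5 + 16)**2 = -3477 - (-3)*11**2 = -3477 - (-3)*121 = -3477 - 1*(-363) = -3477 + 363 = -3114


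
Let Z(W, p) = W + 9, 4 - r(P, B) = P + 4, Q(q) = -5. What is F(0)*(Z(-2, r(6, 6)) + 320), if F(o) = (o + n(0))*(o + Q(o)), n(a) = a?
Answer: 0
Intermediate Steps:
r(P, B) = -P (r(P, B) = 4 - (P + 4) = 4 - (4 + P) = 4 + (-4 - P) = -P)
F(o) = o*(-5 + o) (F(o) = (o + 0)*(o - 5) = o*(-5 + o))
Z(W, p) = 9 + W
F(0)*(Z(-2, r(6, 6)) + 320) = (0*(-5 + 0))*((9 - 2) + 320) = (0*(-5))*(7 + 320) = 0*327 = 0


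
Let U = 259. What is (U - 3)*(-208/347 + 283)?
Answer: 25086208/347 ≈ 72295.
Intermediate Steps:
(U - 3)*(-208/347 + 283) = (259 - 3)*(-208/347 + 283) = 256*(-208*1/347 + 283) = 256*(-208/347 + 283) = 256*(97993/347) = 25086208/347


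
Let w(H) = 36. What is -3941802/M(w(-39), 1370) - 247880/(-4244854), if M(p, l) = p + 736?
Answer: -4183045655887/819256822 ≈ -5105.9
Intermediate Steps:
M(p, l) = 736 + p
-3941802/M(w(-39), 1370) - 247880/(-4244854) = -3941802/(736 + 36) - 247880/(-4244854) = -3941802/772 - 247880*(-1/4244854) = -3941802*1/772 + 123940/2122427 = -1970901/386 + 123940/2122427 = -4183045655887/819256822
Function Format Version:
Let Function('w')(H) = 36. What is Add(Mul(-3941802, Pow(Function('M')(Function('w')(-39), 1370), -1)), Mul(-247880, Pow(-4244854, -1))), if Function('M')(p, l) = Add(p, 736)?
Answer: Rational(-4183045655887, 819256822) ≈ -5105.9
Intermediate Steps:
Function('M')(p, l) = Add(736, p)
Add(Mul(-3941802, Pow(Function('M')(Function('w')(-39), 1370), -1)), Mul(-247880, Pow(-4244854, -1))) = Add(Mul(-3941802, Pow(Add(736, 36), -1)), Mul(-247880, Pow(-4244854, -1))) = Add(Mul(-3941802, Pow(772, -1)), Mul(-247880, Rational(-1, 4244854))) = Add(Mul(-3941802, Rational(1, 772)), Rational(123940, 2122427)) = Add(Rational(-1970901, 386), Rational(123940, 2122427)) = Rational(-4183045655887, 819256822)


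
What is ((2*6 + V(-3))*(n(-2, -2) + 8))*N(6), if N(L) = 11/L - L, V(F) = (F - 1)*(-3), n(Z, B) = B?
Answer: -600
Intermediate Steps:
V(F) = 3 - 3*F (V(F) = (-1 + F)*(-3) = 3 - 3*F)
N(L) = -L + 11/L
((2*6 + V(-3))*(n(-2, -2) + 8))*N(6) = ((2*6 + (3 - 3*(-3)))*(-2 + 8))*(-1*6 + 11/6) = ((12 + (3 + 9))*6)*(-6 + 11*(⅙)) = ((12 + 12)*6)*(-6 + 11/6) = (24*6)*(-25/6) = 144*(-25/6) = -600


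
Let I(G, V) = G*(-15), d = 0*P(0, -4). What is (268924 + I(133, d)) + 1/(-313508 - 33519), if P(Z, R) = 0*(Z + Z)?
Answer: 92631570082/347027 ≈ 2.6693e+5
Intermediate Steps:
P(Z, R) = 0 (P(Z, R) = 0*(2*Z) = 0)
d = 0 (d = 0*0 = 0)
I(G, V) = -15*G
(268924 + I(133, d)) + 1/(-313508 - 33519) = (268924 - 15*133) + 1/(-313508 - 33519) = (268924 - 1995) + 1/(-347027) = 266929 - 1/347027 = 92631570082/347027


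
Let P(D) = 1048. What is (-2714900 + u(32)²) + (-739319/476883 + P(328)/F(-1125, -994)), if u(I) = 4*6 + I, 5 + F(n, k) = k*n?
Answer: -1446108720309362711/533272030335 ≈ -2.7118e+6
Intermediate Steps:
F(n, k) = -5 + k*n
u(I) = 24 + I
(-2714900 + u(32)²) + (-739319/476883 + P(328)/F(-1125, -994)) = (-2714900 + (24 + 32)²) + (-739319/476883 + 1048/(-5 - 994*(-1125))) = (-2714900 + 56²) + (-739319*1/476883 + 1048/(-5 + 1118250)) = (-2714900 + 3136) + (-739319/476883 + 1048/1118245) = -2711764 + (-739319/476883 + 1048*(1/1118245)) = -2711764 + (-739319/476883 + 1048/1118245) = -2711764 - 826240001771/533272030335 = -1446108720309362711/533272030335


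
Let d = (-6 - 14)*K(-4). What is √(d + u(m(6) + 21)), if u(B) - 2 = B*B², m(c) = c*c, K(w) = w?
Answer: 5*√7411 ≈ 430.44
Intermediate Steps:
m(c) = c²
d = 80 (d = (-6 - 14)*(-4) = -20*(-4) = 80)
u(B) = 2 + B³ (u(B) = 2 + B*B² = 2 + B³)
√(d + u(m(6) + 21)) = √(80 + (2 + (6² + 21)³)) = √(80 + (2 + (36 + 21)³)) = √(80 + (2 + 57³)) = √(80 + (2 + 185193)) = √(80 + 185195) = √185275 = 5*√7411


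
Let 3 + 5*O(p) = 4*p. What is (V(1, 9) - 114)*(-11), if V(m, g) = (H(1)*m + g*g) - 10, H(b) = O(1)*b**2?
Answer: 2354/5 ≈ 470.80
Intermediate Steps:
O(p) = -3/5 + 4*p/5 (O(p) = -3/5 + (4*p)/5 = -3/5 + 4*p/5)
H(b) = b**2/5 (H(b) = (-3/5 + (4/5)*1)*b**2 = (-3/5 + 4/5)*b**2 = b**2/5)
V(m, g) = -10 + g**2 + m/5 (V(m, g) = (((1/5)*1**2)*m + g*g) - 10 = (((1/5)*1)*m + g**2) - 10 = (m/5 + g**2) - 10 = (g**2 + m/5) - 10 = -10 + g**2 + m/5)
(V(1, 9) - 114)*(-11) = ((-10 + 9**2 + (1/5)*1) - 114)*(-11) = ((-10 + 81 + 1/5) - 114)*(-11) = (356/5 - 114)*(-11) = -214/5*(-11) = 2354/5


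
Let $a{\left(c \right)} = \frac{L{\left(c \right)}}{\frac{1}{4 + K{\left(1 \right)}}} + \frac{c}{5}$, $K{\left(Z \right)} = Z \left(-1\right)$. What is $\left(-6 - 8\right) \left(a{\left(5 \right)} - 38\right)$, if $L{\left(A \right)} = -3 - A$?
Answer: $854$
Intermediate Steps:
$K{\left(Z \right)} = - Z$
$a{\left(c \right)} = -9 - \frac{14 c}{5}$ ($a{\left(c \right)} = \frac{-3 - c}{\frac{1}{4 - 1}} + \frac{c}{5} = \frac{-3 - c}{\frac{1}{4 - 1}} + c \frac{1}{5} = \frac{-3 - c}{\frac{1}{3}} + \frac{c}{5} = \left(-3 - c\right) \frac{1}{\frac{1}{3}} + \frac{c}{5} = \left(-3 - c\right) 3 + \frac{c}{5} = \left(-9 - 3 c\right) + \frac{c}{5} = -9 - \frac{14 c}{5}$)
$\left(-6 - 8\right) \left(a{\left(5 \right)} - 38\right) = \left(-6 - 8\right) \left(\left(-9 - 14\right) - 38\right) = - 14 \left(-23 - 38\right) = \left(-14\right) \left(-61\right) = 854$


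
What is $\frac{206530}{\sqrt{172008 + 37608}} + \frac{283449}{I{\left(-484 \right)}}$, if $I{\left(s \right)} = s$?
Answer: $- \frac{283449}{484} + \frac{103265 \sqrt{13101}}{26202} \approx -134.54$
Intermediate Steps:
$\frac{206530}{\sqrt{172008 + 37608}} + \frac{283449}{I{\left(-484 \right)}} = \frac{206530}{\sqrt{172008 + 37608}} + \frac{283449}{-484} = \frac{206530}{\sqrt{209616}} + 283449 \left(- \frac{1}{484}\right) = \frac{206530}{4 \sqrt{13101}} - \frac{283449}{484} = 206530 \frac{\sqrt{13101}}{52404} - \frac{283449}{484} = \frac{103265 \sqrt{13101}}{26202} - \frac{283449}{484} = - \frac{283449}{484} + \frac{103265 \sqrt{13101}}{26202}$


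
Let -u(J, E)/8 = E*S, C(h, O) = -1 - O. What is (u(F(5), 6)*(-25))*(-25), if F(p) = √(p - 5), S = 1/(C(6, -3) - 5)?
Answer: 10000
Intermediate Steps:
S = -⅓ (S = 1/((-1 - 1*(-3)) - 5) = 1/((-1 + 3) - 5) = 1/(2 - 5) = 1/(-3) = -⅓ ≈ -0.33333)
F(p) = √(-5 + p)
u(J, E) = 8*E/3 (u(J, E) = -8*E*(-1)/3 = -(-8)*E/3 = 8*E/3)
(u(F(5), 6)*(-25))*(-25) = (((8/3)*6)*(-25))*(-25) = (16*(-25))*(-25) = -400*(-25) = 10000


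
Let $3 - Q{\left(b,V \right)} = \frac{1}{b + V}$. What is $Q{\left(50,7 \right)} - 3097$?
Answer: $- \frac{176359}{57} \approx -3094.0$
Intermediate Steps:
$Q{\left(b,V \right)} = 3 - \frac{1}{V + b}$ ($Q{\left(b,V \right)} = 3 - \frac{1}{b + V} = 3 - \frac{1}{V + b}$)
$Q{\left(50,7 \right)} - 3097 = \frac{-1 + 3 \cdot 7 + 3 \cdot 50}{7 + 50} - 3097 = \frac{-1 + 21 + 150}{57} - 3097 = \frac{1}{57} \cdot 170 - 3097 = \frac{170}{57} - 3097 = - \frac{176359}{57}$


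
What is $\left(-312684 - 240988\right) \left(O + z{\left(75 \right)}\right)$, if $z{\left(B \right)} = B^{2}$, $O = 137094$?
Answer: $-79019514168$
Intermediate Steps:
$\left(-312684 - 240988\right) \left(O + z{\left(75 \right)}\right) = \left(-312684 - 240988\right) \left(137094 + 75^{2}\right) = - 553672 \left(137094 + 5625\right) = \left(-553672\right) 142719 = -79019514168$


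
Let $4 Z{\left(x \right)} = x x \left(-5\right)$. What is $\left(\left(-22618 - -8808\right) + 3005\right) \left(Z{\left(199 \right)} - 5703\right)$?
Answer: $\frac{2385927685}{4} \approx 5.9648 \cdot 10^{8}$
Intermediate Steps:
$Z{\left(x \right)} = - \frac{5 x^{2}}{4}$ ($Z{\left(x \right)} = \frac{x x \left(-5\right)}{4} = \frac{x^{2} \left(-5\right)}{4} = \frac{\left(-5\right) x^{2}}{4} = - \frac{5 x^{2}}{4}$)
$\left(\left(-22618 - -8808\right) + 3005\right) \left(Z{\left(199 \right)} - 5703\right) = \left(\left(-22618 - -8808\right) + 3005\right) \left(- \frac{5 \cdot 199^{2}}{4} - 5703\right) = \left(\left(-22618 + 8808\right) + 3005\right) \left(\left(- \frac{5}{4}\right) 39601 - 5703\right) = \left(-13810 + 3005\right) \left(- \frac{198005}{4} - 5703\right) = \left(-10805\right) \left(- \frac{220817}{4}\right) = \frac{2385927685}{4}$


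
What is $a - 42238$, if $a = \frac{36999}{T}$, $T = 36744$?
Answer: $- \frac{517318691}{12248} \approx -42237.0$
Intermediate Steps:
$a = \frac{12333}{12248}$ ($a = \frac{36999}{36744} = 36999 \cdot \frac{1}{36744} = \frac{12333}{12248} \approx 1.0069$)
$a - 42238 = \frac{12333}{12248} - 42238 = - \frac{517318691}{12248}$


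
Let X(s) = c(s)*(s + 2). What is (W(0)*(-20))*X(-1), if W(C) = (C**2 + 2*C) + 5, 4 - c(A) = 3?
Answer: -100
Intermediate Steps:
c(A) = 1 (c(A) = 4 - 1*3 = 4 - 3 = 1)
W(C) = 5 + C**2 + 2*C
X(s) = 2 + s (X(s) = 1*(s + 2) = 1*(2 + s) = 2 + s)
(W(0)*(-20))*X(-1) = ((5 + 0**2 + 2*0)*(-20))*(2 - 1) = ((5 + 0 + 0)*(-20))*1 = (5*(-20))*1 = -100*1 = -100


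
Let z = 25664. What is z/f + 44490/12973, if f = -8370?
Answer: 19721114/54292005 ≈ 0.36324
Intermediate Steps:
z/f + 44490/12973 = 25664/(-8370) + 44490/12973 = 25664*(-1/8370) + 44490*(1/12973) = -12832/4185 + 44490/12973 = 19721114/54292005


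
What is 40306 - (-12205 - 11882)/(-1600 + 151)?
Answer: 2779967/69 ≈ 40289.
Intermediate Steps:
40306 - (-12205 - 11882)/(-1600 + 151) = 40306 - (-24087)/(-1449) = 40306 - (-24087)*(-1)/1449 = 40306 - 1*1147/69 = 40306 - 1147/69 = 2779967/69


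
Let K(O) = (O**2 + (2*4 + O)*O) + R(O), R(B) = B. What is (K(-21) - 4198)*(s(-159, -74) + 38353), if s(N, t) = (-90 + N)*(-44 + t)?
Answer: -237411175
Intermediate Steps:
K(O) = O + O**2 + O*(8 + O) (K(O) = (O**2 + (2*4 + O)*O) + O = (O**2 + (8 + O)*O) + O = (O**2 + O*(8 + O)) + O = O + O**2 + O*(8 + O))
(K(-21) - 4198)*(s(-159, -74) + 38353) = (-21*(9 + 2*(-21)) - 4198)*((3960 - 90*(-74) - 44*(-159) - 159*(-74)) + 38353) = (-21*(9 - 42) - 4198)*((3960 + 6660 + 6996 + 11766) + 38353) = (-21*(-33) - 4198)*(29382 + 38353) = (693 - 4198)*67735 = -3505*67735 = -237411175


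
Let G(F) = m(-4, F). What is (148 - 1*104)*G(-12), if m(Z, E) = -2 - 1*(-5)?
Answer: 132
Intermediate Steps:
m(Z, E) = 3 (m(Z, E) = -2 + 5 = 3)
G(F) = 3
(148 - 1*104)*G(-12) = (148 - 1*104)*3 = (148 - 104)*3 = 44*3 = 132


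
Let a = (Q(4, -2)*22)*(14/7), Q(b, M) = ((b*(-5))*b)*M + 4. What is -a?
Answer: -7216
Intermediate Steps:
Q(b, M) = 4 - 5*M*b**2 (Q(b, M) = ((-5*b)*b)*M + 4 = (-5*b**2)*M + 4 = -5*M*b**2 + 4 = 4 - 5*M*b**2)
a = 7216 (a = ((4 - 5*(-2)*4**2)*22)*(14/7) = ((4 - 5*(-2)*16)*22)*(14*(1/7)) = ((4 + 160)*22)*2 = (164*22)*2 = 3608*2 = 7216)
-a = -1*7216 = -7216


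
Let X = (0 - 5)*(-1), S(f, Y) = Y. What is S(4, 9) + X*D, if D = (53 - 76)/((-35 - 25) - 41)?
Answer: 1024/101 ≈ 10.139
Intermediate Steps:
D = 23/101 (D = -23/(-60 - 41) = -23/(-101) = -23*(-1/101) = 23/101 ≈ 0.22772)
X = 5 (X = -5*(-1) = 5)
S(4, 9) + X*D = 9 + 5*(23/101) = 9 + 115/101 = 1024/101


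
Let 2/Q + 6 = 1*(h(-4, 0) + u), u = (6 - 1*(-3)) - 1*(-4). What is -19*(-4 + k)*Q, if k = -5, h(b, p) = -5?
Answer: 171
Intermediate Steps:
u = 13 (u = (6 + 3) + 4 = 9 + 4 = 13)
Q = 1 (Q = 2/(-6 + 1*(-5 + 13)) = 2/(-6 + 1*8) = 2/(-6 + 8) = 2/2 = 2*(1/2) = 1)
-19*(-4 + k)*Q = -19*(-4 - 5) = -(-171) = -19*(-9) = 171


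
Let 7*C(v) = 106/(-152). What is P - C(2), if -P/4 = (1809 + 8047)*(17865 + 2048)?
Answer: -417646659531/532 ≈ -7.8505e+8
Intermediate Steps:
P = -785050112 (P = -4*(1809 + 8047)*(17865 + 2048) = -39424*19913 = -4*196262528 = -785050112)
C(v) = -53/532 (C(v) = (106/(-152))/7 = (106*(-1/152))/7 = (1/7)*(-53/76) = -53/532)
P - C(2) = -785050112 - 1*(-53/532) = -785050112 + 53/532 = -417646659531/532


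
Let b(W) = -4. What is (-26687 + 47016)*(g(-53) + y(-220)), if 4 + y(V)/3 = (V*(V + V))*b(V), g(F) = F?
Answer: -23615487785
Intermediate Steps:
y(V) = -12 - 24*V² (y(V) = -12 + 3*((V*(V + V))*(-4)) = -12 + 3*((V*(2*V))*(-4)) = -12 + 3*((2*V²)*(-4)) = -12 + 3*(-8*V²) = -12 - 24*V²)
(-26687 + 47016)*(g(-53) + y(-220)) = (-26687 + 47016)*(-53 + (-12 - 24*(-220)²)) = 20329*(-53 + (-12 - 24*48400)) = 20329*(-53 + (-12 - 1161600)) = 20329*(-53 - 1161612) = 20329*(-1161665) = -23615487785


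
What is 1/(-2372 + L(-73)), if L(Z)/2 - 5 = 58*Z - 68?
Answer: -1/10966 ≈ -9.1191e-5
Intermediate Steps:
L(Z) = -126 + 116*Z (L(Z) = 10 + 2*(58*Z - 68) = 10 + 2*(-68 + 58*Z) = 10 + (-136 + 116*Z) = -126 + 116*Z)
1/(-2372 + L(-73)) = 1/(-2372 + (-126 + 116*(-73))) = 1/(-2372 + (-126 - 8468)) = 1/(-2372 - 8594) = 1/(-10966) = -1/10966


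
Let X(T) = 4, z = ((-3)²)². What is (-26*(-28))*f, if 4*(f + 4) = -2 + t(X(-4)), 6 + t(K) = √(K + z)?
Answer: -4368 + 182*√85 ≈ -2690.0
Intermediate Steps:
z = 81 (z = 9² = 81)
t(K) = -6 + √(81 + K) (t(K) = -6 + √(K + 81) = -6 + √(81 + K))
f = -6 + √85/4 (f = -4 + (-2 + (-6 + √(81 + 4)))/4 = -4 + (-2 + (-6 + √85))/4 = -4 + (-8 + √85)/4 = -4 + (-2 + √85/4) = -6 + √85/4 ≈ -3.6951)
(-26*(-28))*f = (-26*(-28))*(-6 + √85/4) = 728*(-6 + √85/4) = -4368 + 182*√85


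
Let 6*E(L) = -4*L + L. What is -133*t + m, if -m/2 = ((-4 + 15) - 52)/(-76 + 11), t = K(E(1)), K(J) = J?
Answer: 8481/130 ≈ 65.238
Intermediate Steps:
E(L) = -L/2 (E(L) = (-4*L + L)/6 = (-3*L)/6 = -L/2)
t = -½ (t = -½*1 = -½ ≈ -0.50000)
m = -82/65 (m = -2*((-4 + 15) - 52)/(-76 + 11) = -2*(11 - 52)/(-65) = -(-82)*(-1)/65 = -2*41/65 = -82/65 ≈ -1.2615)
-133*t + m = -133*(-½) - 82/65 = 133/2 - 82/65 = 8481/130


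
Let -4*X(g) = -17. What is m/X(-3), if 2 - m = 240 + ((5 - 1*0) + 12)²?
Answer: -124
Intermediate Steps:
X(g) = 17/4 (X(g) = -¼*(-17) = 17/4)
m = -527 (m = 2 - (240 + ((5 - 1*0) + 12)²) = 2 - (240 + ((5 + 0) + 12)²) = 2 - (240 + (5 + 12)²) = 2 - (240 + 17²) = 2 - (240 + 289) = 2 - 1*529 = 2 - 529 = -527)
m/X(-3) = -527/17/4 = -527*4/17 = -124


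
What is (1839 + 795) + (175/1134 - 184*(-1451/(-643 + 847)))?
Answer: 10858745/2754 ≈ 3942.9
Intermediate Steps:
(1839 + 795) + (175/1134 - 184*(-1451/(-643 + 847))) = 2634 + (175*(1/1134) - 184/(204*(-1/1451))) = 2634 + (25/162 - 184/(-204/1451)) = 2634 + (25/162 - 184*(-1451/204)) = 2634 + (25/162 + 66746/51) = 2634 + 3604709/2754 = 10858745/2754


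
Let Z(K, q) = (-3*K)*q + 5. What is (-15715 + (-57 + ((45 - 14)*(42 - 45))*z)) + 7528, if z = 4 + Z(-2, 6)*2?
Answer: -16242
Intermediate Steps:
Z(K, q) = 5 - 3*K*q (Z(K, q) = -3*K*q + 5 = 5 - 3*K*q)
z = 86 (z = 4 + (5 - 3*(-2)*6)*2 = 4 + (5 + 36)*2 = 4 + 41*2 = 4 + 82 = 86)
(-15715 + (-57 + ((45 - 14)*(42 - 45))*z)) + 7528 = (-15715 + (-57 + ((45 - 14)*(42 - 45))*86)) + 7528 = (-15715 + (-57 + (31*(-3))*86)) + 7528 = (-15715 + (-57 - 93*86)) + 7528 = (-15715 + (-57 - 7998)) + 7528 = (-15715 - 8055) + 7528 = -23770 + 7528 = -16242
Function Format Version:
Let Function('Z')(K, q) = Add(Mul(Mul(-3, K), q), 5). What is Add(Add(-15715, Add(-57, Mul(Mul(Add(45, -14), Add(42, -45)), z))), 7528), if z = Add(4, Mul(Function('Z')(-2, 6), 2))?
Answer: -16242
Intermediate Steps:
Function('Z')(K, q) = Add(5, Mul(-3, K, q)) (Function('Z')(K, q) = Add(Mul(-3, K, q), 5) = Add(5, Mul(-3, K, q)))
z = 86 (z = Add(4, Mul(Add(5, Mul(-3, -2, 6)), 2)) = Add(4, Mul(Add(5, 36), 2)) = Add(4, Mul(41, 2)) = Add(4, 82) = 86)
Add(Add(-15715, Add(-57, Mul(Mul(Add(45, -14), Add(42, -45)), z))), 7528) = Add(Add(-15715, Add(-57, Mul(Mul(Add(45, -14), Add(42, -45)), 86))), 7528) = Add(Add(-15715, Add(-57, Mul(Mul(31, -3), 86))), 7528) = Add(Add(-15715, Add(-57, Mul(-93, 86))), 7528) = Add(Add(-15715, Add(-57, -7998)), 7528) = Add(Add(-15715, -8055), 7528) = Add(-23770, 7528) = -16242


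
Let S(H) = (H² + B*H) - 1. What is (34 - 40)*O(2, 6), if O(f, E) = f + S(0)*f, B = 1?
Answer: 0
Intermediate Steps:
S(H) = -1 + H + H² (S(H) = (H² + 1*H) - 1 = (H² + H) - 1 = (H + H²) - 1 = -1 + H + H²)
O(f, E) = 0 (O(f, E) = f + (-1 + 0 + 0²)*f = f + (-1 + 0 + 0)*f = f - f = 0)
(34 - 40)*O(2, 6) = (34 - 40)*0 = -6*0 = 0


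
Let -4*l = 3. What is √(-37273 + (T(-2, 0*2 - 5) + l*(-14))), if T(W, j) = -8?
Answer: I*√149082/2 ≈ 193.06*I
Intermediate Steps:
l = -¾ (l = -¼*3 = -¾ ≈ -0.75000)
√(-37273 + (T(-2, 0*2 - 5) + l*(-14))) = √(-37273 + (-8 - ¾*(-14))) = √(-37273 + (-8 + 21/2)) = √(-37273 + 5/2) = √(-74541/2) = I*√149082/2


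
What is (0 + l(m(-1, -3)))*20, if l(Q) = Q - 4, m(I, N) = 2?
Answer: -40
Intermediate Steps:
l(Q) = -4 + Q
(0 + l(m(-1, -3)))*20 = (0 + (-4 + 2))*20 = (0 - 2)*20 = -2*20 = -40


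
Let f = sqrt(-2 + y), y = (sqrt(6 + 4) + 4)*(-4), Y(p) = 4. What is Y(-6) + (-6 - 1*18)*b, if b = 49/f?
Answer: 4 + 588*I*sqrt(2)/sqrt(9 + 2*sqrt(10)) ≈ 4.0 + 212.42*I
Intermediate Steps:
y = -16 - 4*sqrt(10) (y = (sqrt(10) + 4)*(-4) = (4 + sqrt(10))*(-4) = -16 - 4*sqrt(10) ≈ -28.649)
f = sqrt(-18 - 4*sqrt(10)) (f = sqrt(-2 + (-16 - 4*sqrt(10))) = sqrt(-18 - 4*sqrt(10)) ≈ 5.5362*I)
b = 49/sqrt(-18 - 4*sqrt(10)) (b = 49/(sqrt(-18 - 4*sqrt(10))) = 49/sqrt(-18 - 4*sqrt(10)) ≈ -8.8509*I)
Y(-6) + (-6 - 1*18)*b = 4 + (-6 - 1*18)*(-49*I*sqrt(2)/(2*sqrt(9 + 2*sqrt(10)))) = 4 + (-6 - 18)*(-49*I*sqrt(2)/(2*sqrt(9 + 2*sqrt(10)))) = 4 - (-588)*I*sqrt(2)/sqrt(9 + 2*sqrt(10)) = 4 + 588*I*sqrt(2)/sqrt(9 + 2*sqrt(10))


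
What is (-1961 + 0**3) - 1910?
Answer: -3871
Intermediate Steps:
(-1961 + 0**3) - 1910 = (-1961 + 0) - 1910 = -1961 - 1910 = -3871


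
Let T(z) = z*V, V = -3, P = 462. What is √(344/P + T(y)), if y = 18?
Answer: I*√2841762/231 ≈ 7.2976*I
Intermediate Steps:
T(z) = -3*z (T(z) = z*(-3) = -3*z)
√(344/P + T(y)) = √(344/462 - 3*18) = √(344*(1/462) - 54) = √(172/231 - 54) = √(-12302/231) = I*√2841762/231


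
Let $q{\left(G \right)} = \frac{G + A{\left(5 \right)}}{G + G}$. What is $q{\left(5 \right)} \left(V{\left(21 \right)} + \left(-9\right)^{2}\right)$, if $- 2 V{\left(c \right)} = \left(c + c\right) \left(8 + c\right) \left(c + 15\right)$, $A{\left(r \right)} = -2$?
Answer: $- \frac{65529}{10} \approx -6552.9$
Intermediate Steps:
$q{\left(G \right)} = \frac{-2 + G}{2 G}$ ($q{\left(G \right)} = \frac{G - 2}{G + G} = \frac{-2 + G}{2 G}$)
$V{\left(c \right)} = - c \left(8 + c\right) \left(15 + c\right)$ ($V{\left(c \right)} = - \frac{\left(c + c\right) \left(8 + c\right) \left(c + 15\right)}{2} = - \frac{2 c \left(8 + c\right) \left(15 + c\right)}{2} = - c \left(8 + c\right) \left(15 + c\right)$)
$q{\left(5 \right)} \left(V{\left(21 \right)} + \left(-9\right)^{2}\right) = \frac{-2 + 5}{2 \cdot 5} \left(\left(-1\right) 21 \left(120 + 21^{2} + 23 \cdot 21\right) + \left(-9\right)^{2}\right) = \frac{1}{2} \cdot \frac{1}{5} \cdot 3 \left(\left(-1\right) 21 \left(120 + 441 + 483\right) + 81\right) = \frac{3 \left(\left(-1\right) 21 \cdot 1044 + 81\right)}{10} = \frac{3 \left(-21924 + 81\right)}{10} = \frac{3}{10} \left(-21843\right) = - \frac{65529}{10}$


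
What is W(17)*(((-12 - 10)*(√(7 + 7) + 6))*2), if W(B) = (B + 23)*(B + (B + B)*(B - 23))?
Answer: 1974720 + 329120*√14 ≈ 3.2062e+6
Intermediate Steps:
W(B) = (23 + B)*(B + 2*B*(-23 + B)) (W(B) = (23 + B)*(B + (2*B)*(-23 + B)) = (23 + B)*(B + 2*B*(-23 + B)))
W(17)*(((-12 - 10)*(√(7 + 7) + 6))*2) = (17*(-1035 + 17 + 2*17²))*(((-12 - 10)*(√(7 + 7) + 6))*2) = (17*(-1035 + 17 + 2*289))*(-22*(√14 + 6)*2) = (17*(-1035 + 17 + 578))*(-22*(6 + √14)*2) = (17*(-440))*((-132 - 22*√14)*2) = -7480*(-264 - 44*√14) = 1974720 + 329120*√14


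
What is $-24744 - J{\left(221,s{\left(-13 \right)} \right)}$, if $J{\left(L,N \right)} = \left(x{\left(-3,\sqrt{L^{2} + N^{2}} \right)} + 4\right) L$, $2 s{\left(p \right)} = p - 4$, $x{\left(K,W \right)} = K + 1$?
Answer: $-25186$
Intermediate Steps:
$x{\left(K,W \right)} = 1 + K$
$s{\left(p \right)} = -2 + \frac{p}{2}$ ($s{\left(p \right)} = \frac{p - 4}{2} = \frac{-4 + p}{2} = -2 + \frac{p}{2}$)
$J{\left(L,N \right)} = 2 L$ ($J{\left(L,N \right)} = \left(\left(1 - 3\right) + 4\right) L = \left(-2 + 4\right) L = 2 L$)
$-24744 - J{\left(221,s{\left(-13 \right)} \right)} = -24744 - 2 \cdot 221 = -24744 - 442 = -25186$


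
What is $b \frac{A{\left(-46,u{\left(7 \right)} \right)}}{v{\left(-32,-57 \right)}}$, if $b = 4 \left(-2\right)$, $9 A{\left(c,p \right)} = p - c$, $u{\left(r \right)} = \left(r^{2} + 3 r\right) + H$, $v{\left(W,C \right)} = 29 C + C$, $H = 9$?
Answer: $\frac{100}{1539} \approx 0.064977$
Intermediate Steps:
$v{\left(W,C \right)} = 30 C$
$u{\left(r \right)} = 9 + r^{2} + 3 r$ ($u{\left(r \right)} = \left(r^{2} + 3 r\right) + 9 = 9 + r^{2} + 3 r$)
$A{\left(c,p \right)} = - \frac{c}{9} + \frac{p}{9}$ ($A{\left(c,p \right)} = \frac{p - c}{9} = - \frac{c}{9} + \frac{p}{9}$)
$b = -8$
$b \frac{A{\left(-46,u{\left(7 \right)} \right)}}{v{\left(-32,-57 \right)}} = - 8 \frac{\left(- \frac{1}{9}\right) \left(-46\right) + \frac{9 + 7^{2} + 3 \cdot 7}{9}}{30 \left(-57\right)} = - 8 \frac{\frac{46}{9} + \frac{9 + 49 + 21}{9}}{-1710} = - 8 \left(\frac{46}{9} + \frac{1}{9} \cdot 79\right) \left(- \frac{1}{1710}\right) = - 8 \left(\frac{46}{9} + \frac{79}{9}\right) \left(- \frac{1}{1710}\right) = - 8 \cdot \frac{125}{9} \left(- \frac{1}{1710}\right) = \left(-8\right) \left(- \frac{25}{3078}\right) = \frac{100}{1539}$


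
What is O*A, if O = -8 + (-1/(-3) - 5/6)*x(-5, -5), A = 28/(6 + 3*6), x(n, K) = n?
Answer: -77/12 ≈ -6.4167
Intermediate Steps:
A = 7/6 (A = 28/(6 + 18) = 28/24 = 28*(1/24) = 7/6 ≈ 1.1667)
O = -11/2 (O = -8 + (-1/(-3) - 5/6)*(-5) = -8 + (-1*(-1/3) - 5*1/6)*(-5) = -8 + (1/3 - 5/6)*(-5) = -8 - 1/2*(-5) = -8 + 5/2 = -11/2 ≈ -5.5000)
O*A = -11/2*7/6 = -77/12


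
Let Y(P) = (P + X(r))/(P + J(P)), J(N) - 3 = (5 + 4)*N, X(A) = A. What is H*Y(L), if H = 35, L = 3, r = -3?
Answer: 0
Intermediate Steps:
J(N) = 3 + 9*N (J(N) = 3 + (5 + 4)*N = 3 + 9*N)
Y(P) = (-3 + P)/(3 + 10*P) (Y(P) = (P - 3)/(P + (3 + 9*P)) = (-3 + P)/(3 + 10*P))
H*Y(L) = 35*((-3 + 3)/(3 + 10*3)) = 35*(0/(3 + 30)) = 35*(0/33) = 35*((1/33)*0) = 35*0 = 0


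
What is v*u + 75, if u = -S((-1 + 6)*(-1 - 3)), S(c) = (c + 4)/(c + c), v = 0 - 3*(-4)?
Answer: 351/5 ≈ 70.200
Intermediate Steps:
v = 12 (v = 0 + 12 = 12)
S(c) = (4 + c)/(2*c) (S(c) = (4 + c)/((2*c)) = (4 + c)*(1/(2*c)) = (4 + c)/(2*c))
u = -⅖ (u = -(4 + (-1 + 6)*(-1 - 3))/(2*((-1 + 6)*(-1 - 3))) = -(4 + 5*(-4))/(2*(5*(-4))) = -(4 - 20)/(2*(-20)) = -(-1)*(-16)/(2*20) = -1*⅖ = -⅖ ≈ -0.40000)
v*u + 75 = 12*(-⅖) + 75 = -24/5 + 75 = 351/5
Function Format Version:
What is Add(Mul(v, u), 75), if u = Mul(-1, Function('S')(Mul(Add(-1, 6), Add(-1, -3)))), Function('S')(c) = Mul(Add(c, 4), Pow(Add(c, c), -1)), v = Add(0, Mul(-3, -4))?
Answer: Rational(351, 5) ≈ 70.200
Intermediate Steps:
v = 12 (v = Add(0, 12) = 12)
Function('S')(c) = Mul(Rational(1, 2), Pow(c, -1), Add(4, c)) (Function('S')(c) = Mul(Add(4, c), Pow(Mul(2, c), -1)) = Mul(Add(4, c), Mul(Rational(1, 2), Pow(c, -1))) = Mul(Rational(1, 2), Pow(c, -1), Add(4, c)))
u = Rational(-2, 5) (u = Mul(-1, Mul(Rational(1, 2), Pow(Mul(Add(-1, 6), Add(-1, -3)), -1), Add(4, Mul(Add(-1, 6), Add(-1, -3))))) = Mul(-1, Mul(Rational(1, 2), Pow(Mul(5, -4), -1), Add(4, Mul(5, -4)))) = Mul(-1, Mul(Rational(1, 2), Pow(-20, -1), Add(4, -20))) = Mul(-1, Mul(Rational(1, 2), Rational(-1, 20), -16)) = Mul(-1, Rational(2, 5)) = Rational(-2, 5) ≈ -0.40000)
Add(Mul(v, u), 75) = Add(Mul(12, Rational(-2, 5)), 75) = Add(Rational(-24, 5), 75) = Rational(351, 5)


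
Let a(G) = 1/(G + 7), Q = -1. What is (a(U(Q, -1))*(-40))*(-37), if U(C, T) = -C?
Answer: 185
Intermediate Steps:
a(G) = 1/(7 + G)
(a(U(Q, -1))*(-40))*(-37) = (-40/(7 - 1*(-1)))*(-37) = (-40/(7 + 1))*(-37) = (-40/8)*(-37) = ((1/8)*(-40))*(-37) = -5*(-37) = 185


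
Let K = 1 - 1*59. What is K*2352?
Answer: -136416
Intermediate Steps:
K = -58 (K = 1 - 59 = -58)
K*2352 = -58*2352 = -136416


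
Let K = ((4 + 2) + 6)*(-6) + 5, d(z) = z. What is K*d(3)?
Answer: -201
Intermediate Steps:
K = -67 (K = (6 + 6)*(-6) + 5 = 12*(-6) + 5 = -72 + 5 = -67)
K*d(3) = -67*3 = -201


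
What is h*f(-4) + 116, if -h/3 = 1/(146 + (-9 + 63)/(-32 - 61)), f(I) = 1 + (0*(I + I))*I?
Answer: 522835/4508 ≈ 115.98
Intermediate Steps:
f(I) = 1 (f(I) = 1 + (0*(2*I))*I = 1 + 0*I = 1 + 0 = 1)
h = -93/4508 (h = -3/(146 + (-9 + 63)/(-32 - 61)) = -3/(146 + 54/(-93)) = -3/(146 + 54*(-1/93)) = -3/(146 - 18/31) = -3/4508/31 = -3*31/4508 = -93/4508 ≈ -0.020630)
h*f(-4) + 116 = -93/4508*1 + 116 = -93/4508 + 116 = 522835/4508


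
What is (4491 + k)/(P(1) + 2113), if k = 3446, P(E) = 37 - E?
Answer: 7937/2149 ≈ 3.6933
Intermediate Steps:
(4491 + k)/(P(1) + 2113) = (4491 + 3446)/((37 - 1*1) + 2113) = 7937/((37 - 1) + 2113) = 7937/(36 + 2113) = 7937/2149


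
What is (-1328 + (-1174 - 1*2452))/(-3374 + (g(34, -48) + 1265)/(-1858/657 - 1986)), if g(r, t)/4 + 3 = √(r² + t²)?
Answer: 28543508911282972040/19443637850098183081 - 34023105771840*√865/19443637850098183081 ≈ 1.4680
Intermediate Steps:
g(r, t) = -12 + 4*√(r² + t²)
(-1328 + (-1174 - 1*2452))/(-3374 + (g(34, -48) + 1265)/(-1858/657 - 1986)) = (-1328 + (-1174 - 1*2452))/(-3374 + ((-12 + 4*√(34² + (-48)²)) + 1265)/(-1858/657 - 1986)) = (-1328 + (-1174 - 2452))/(-3374 + ((-12 + 4*√(1156 + 2304)) + 1265)/(-1858*1/657 - 1986)) = (-1328 - 3626)/(-3374 + ((-12 + 4*√3460) + 1265)/(-1858/657 - 1986)) = -4954/(-3374 + ((-12 + 4*(2*√865)) + 1265)/(-1306660/657)) = -4954/(-3374 + ((-12 + 8*√865) + 1265)*(-657/1306660)) = -4954/(-3374 + (1253 + 8*√865)*(-657/1306660)) = -4954/(-3374 + (-823221/1306660 - 1314*√865/326665)) = -4954/(-4409494061/1306660 - 1314*√865/326665)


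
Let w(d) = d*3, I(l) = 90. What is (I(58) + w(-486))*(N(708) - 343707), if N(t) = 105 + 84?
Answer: 469932624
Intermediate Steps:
N(t) = 189
w(d) = 3*d
(I(58) + w(-486))*(N(708) - 343707) = (90 + 3*(-486))*(189 - 343707) = (90 - 1458)*(-343518) = -1368*(-343518) = 469932624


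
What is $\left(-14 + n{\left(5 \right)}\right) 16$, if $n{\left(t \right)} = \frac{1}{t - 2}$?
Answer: $- \frac{656}{3} \approx -218.67$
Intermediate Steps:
$n{\left(t \right)} = \frac{1}{-2 + t}$
$\left(-14 + n{\left(5 \right)}\right) 16 = \left(-14 + \frac{1}{-2 + 5}\right) 16 = \left(-14 + \frac{1}{3}\right) 16 = \left(- \frac{41}{3}\right) 16 = - \frac{656}{3}$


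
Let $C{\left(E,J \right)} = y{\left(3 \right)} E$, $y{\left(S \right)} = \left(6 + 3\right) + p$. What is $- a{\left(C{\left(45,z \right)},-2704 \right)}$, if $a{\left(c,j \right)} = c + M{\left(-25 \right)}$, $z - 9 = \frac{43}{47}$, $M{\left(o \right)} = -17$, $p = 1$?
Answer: $-433$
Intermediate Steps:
$z = \frac{466}{47}$ ($z = 9 + \frac{43}{47} = \frac{466}{47} \approx 9.9149$)
$y{\left(S \right)} = 10$ ($y{\left(S \right)} = \left(6 + 3\right) + 1 = 9 + 1 = 10$)
$C{\left(E,J \right)} = 10 E$
$a{\left(c,j \right)} = -17 + c$ ($a{\left(c,j \right)} = c - 17 = -17 + c$)
$- a{\left(C{\left(45,z \right)},-2704 \right)} = - (-17 + 10 \cdot 45) = - (-17 + 450) = \left(-1\right) 433 = -433$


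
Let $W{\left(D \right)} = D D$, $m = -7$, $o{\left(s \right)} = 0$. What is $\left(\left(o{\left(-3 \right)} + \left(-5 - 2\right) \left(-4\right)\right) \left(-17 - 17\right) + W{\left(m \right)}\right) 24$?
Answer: $-21672$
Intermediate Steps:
$W{\left(D \right)} = D^{2}$
$\left(\left(o{\left(-3 \right)} + \left(-5 - 2\right) \left(-4\right)\right) \left(-17 - 17\right) + W{\left(m \right)}\right) 24 = \left(\left(0 + \left(-5 - 2\right) \left(-4\right)\right) \left(-17 - 17\right) + \left(-7\right)^{2}\right) 24 = \left(\left(0 - -28\right) \left(-34\right) + 49\right) 24 = \left(\left(0 + 28\right) \left(-34\right) + 49\right) 24 = \left(28 \left(-34\right) + 49\right) 24 = \left(-952 + 49\right) 24 = \left(-903\right) 24 = -21672$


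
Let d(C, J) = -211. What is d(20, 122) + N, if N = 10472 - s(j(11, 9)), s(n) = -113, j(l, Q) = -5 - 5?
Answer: 10374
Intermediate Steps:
j(l, Q) = -10
N = 10585 (N = 10472 - 1*(-113) = 10472 + 113 = 10585)
d(20, 122) + N = -211 + 10585 = 10374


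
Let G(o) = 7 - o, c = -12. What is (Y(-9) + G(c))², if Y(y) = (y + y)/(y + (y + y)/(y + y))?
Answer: 7225/16 ≈ 451.56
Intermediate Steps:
Y(y) = 2*y/(1 + y) (Y(y) = (2*y)/(y + (2*y)/((2*y))) = (2*y)/(y + (2*y)*(1/(2*y))) = (2*y)/(y + 1) = (2*y)/(1 + y) = 2*y/(1 + y))
(Y(-9) + G(c))² = (2*(-9)/(1 - 9) + (7 - 1*(-12)))² = (2*(-9)/(-8) + (7 + 12))² = (2*(-9)*(-⅛) + 19)² = (9/4 + 19)² = (85/4)² = 7225/16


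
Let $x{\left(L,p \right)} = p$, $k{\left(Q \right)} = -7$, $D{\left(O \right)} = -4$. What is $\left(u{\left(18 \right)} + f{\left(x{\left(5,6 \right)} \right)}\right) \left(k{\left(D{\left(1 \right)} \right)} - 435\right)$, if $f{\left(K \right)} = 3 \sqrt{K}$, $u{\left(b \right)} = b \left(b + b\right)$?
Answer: $-286416 - 1326 \sqrt{6} \approx -2.8966 \cdot 10^{5}$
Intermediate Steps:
$u{\left(b \right)} = 2 b^{2}$ ($u{\left(b \right)} = b 2 b = 2 b^{2}$)
$\left(u{\left(18 \right)} + f{\left(x{\left(5,6 \right)} \right)}\right) \left(k{\left(D{\left(1 \right)} \right)} - 435\right) = \left(2 \cdot 18^{2} + 3 \sqrt{6}\right) \left(-7 - 435\right) = \left(2 \cdot 324 + 3 \sqrt{6}\right) \left(-442\right) = \left(648 + 3 \sqrt{6}\right) \left(-442\right) = -286416 - 1326 \sqrt{6}$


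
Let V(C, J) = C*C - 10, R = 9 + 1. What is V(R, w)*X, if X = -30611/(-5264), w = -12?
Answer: 196785/376 ≈ 523.36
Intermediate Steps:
R = 10
V(C, J) = -10 + C**2 (V(C, J) = C**2 - 10 = -10 + C**2)
X = 4373/752 (X = -30611*(-1/5264) = 4373/752 ≈ 5.8152)
V(R, w)*X = (-10 + 10**2)*(4373/752) = (-10 + 100)*(4373/752) = 90*(4373/752) = 196785/376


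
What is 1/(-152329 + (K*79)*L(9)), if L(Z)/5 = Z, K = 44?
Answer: 1/4091 ≈ 0.00024444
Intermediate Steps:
L(Z) = 5*Z
1/(-152329 + (K*79)*L(9)) = 1/(-152329 + (44*79)*(5*9)) = 1/(-152329 + 3476*45) = 1/(-152329 + 156420) = 1/4091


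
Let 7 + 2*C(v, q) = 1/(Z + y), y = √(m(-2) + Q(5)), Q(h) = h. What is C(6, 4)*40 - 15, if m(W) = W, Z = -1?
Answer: -145 + 10*√3 ≈ -127.68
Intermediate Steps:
y = √3 (y = √(-2 + 5) = √3 ≈ 1.7320)
C(v, q) = -7/2 + 1/(2*(-1 + √3))
C(6, 4)*40 - 15 = (-13/4 + √3/4)*40 - 15 = (-130 + 10*√3) - 15 = -145 + 10*√3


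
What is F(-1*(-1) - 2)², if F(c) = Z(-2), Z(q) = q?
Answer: 4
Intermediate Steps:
F(c) = -2
F(-1*(-1) - 2)² = (-2)² = 4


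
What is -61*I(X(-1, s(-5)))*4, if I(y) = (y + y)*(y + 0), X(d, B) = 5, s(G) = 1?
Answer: -12200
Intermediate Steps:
I(y) = 2*y² (I(y) = (2*y)*y = 2*y²)
-61*I(X(-1, s(-5)))*4 = -122*5²*4 = -122*25*4 = -61*50*4 = -3050*4 = -12200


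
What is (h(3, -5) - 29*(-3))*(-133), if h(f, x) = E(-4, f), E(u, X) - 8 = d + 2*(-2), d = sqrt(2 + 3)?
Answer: -12103 - 133*sqrt(5) ≈ -12400.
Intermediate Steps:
d = sqrt(5) ≈ 2.2361
E(u, X) = 4 + sqrt(5) (E(u, X) = 8 + (sqrt(5) + 2*(-2)) = 8 + (sqrt(5) - 4) = 8 + (-4 + sqrt(5)) = 4 + sqrt(5))
h(f, x) = 4 + sqrt(5)
(h(3, -5) - 29*(-3))*(-133) = ((4 + sqrt(5)) - 29*(-3))*(-133) = ((4 + sqrt(5)) + 87)*(-133) = (91 + sqrt(5))*(-133) = -12103 - 133*sqrt(5)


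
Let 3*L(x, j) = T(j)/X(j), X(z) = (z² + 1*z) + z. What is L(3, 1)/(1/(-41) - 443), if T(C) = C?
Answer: -41/163476 ≈ -0.00025080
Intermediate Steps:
X(z) = z² + 2*z (X(z) = (z² + z) + z = (z + z²) + z = z² + 2*z)
L(x, j) = 1/(3*(2 + j)) (L(x, j) = (j/((j*(2 + j))))/3 = (j*(1/(j*(2 + j))))/3 = 1/(3*(2 + j)))
L(3, 1)/(1/(-41) - 443) = (1/(3*(2 + 1)))/(1/(-41) - 443) = ((⅓)/3)/(-1/41 - 443) = ((⅓)*(⅓))/(-18164/41) = (⅑)*(-41/18164) = -41/163476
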